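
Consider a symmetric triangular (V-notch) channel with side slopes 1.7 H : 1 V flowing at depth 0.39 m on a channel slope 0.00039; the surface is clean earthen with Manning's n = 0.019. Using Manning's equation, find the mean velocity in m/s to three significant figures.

A = z·y² = 1.7×0.39² = 0.2586 m²
P = 2y√(1+z²) = 2×0.39×√(1+1.7²) = 1.538 m
R = A/P = 0.2586/1.538 = 0.1681 m
Q = (1/n)·A·R^(2/3)·S^(1/2) = (1/0.019) × 0.2586 × 0.1681^(2/3) × 0.00039^(1/2) = 0.08185 m³/s
V = Q/A = 0.08185/0.2586 = 0.3166 m/s

0.317 m/s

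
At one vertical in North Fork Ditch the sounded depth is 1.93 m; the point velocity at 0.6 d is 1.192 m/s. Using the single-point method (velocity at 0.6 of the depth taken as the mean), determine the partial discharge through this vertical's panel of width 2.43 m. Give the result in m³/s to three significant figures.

5.59 m³/s

v̄ = v₀.₆ = 1.192 m/s
q = v̄ × d × w = 1.192 × 1.93 × 2.43 = 5.590 m³/s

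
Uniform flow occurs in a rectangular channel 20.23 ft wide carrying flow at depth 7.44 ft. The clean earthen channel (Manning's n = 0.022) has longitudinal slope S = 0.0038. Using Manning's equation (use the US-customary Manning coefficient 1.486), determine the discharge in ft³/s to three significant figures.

A = b·y = 20.23 × 7.44 = 150.5 ft²
P = b + 2y = 20.23 + 2×7.44 = 35.11 ft
R = A/P = 150.5/35.11 = 4.287 ft
Q = (1.486/n)·A·R^(2/3)·S^(1/2) = (1.486/0.022) × 150.5 × 4.287^(2/3) × 0.0038^(1/2) = 1654 ft³/s

1650 ft³/s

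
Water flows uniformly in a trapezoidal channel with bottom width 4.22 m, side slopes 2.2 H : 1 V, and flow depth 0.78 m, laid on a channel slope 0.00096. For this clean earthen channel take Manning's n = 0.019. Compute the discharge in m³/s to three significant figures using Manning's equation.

A = (b + z·y)·y = (4.22 + 2.2×0.78)×0.78 = 4.630 m²
P = b + 2y√(1+z²) = 4.22 + 2×0.78×√(1+2.2²) = 7.990 m
R = A/P = 4.630/7.990 = 0.5795 m
Q = (1/n)·A·R^(2/3)·S^(1/2) = (1/0.019) × 4.630 × 0.5795^(2/3) × 0.00096^(1/2) = 5.248 m³/s

5.25 m³/s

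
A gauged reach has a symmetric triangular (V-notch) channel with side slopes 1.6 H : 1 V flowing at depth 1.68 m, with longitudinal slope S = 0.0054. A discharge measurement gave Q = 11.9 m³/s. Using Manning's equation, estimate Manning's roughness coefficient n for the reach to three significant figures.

0.0222

A = z·y² = 1.6×1.68² = 4.516 m²
P = 2y√(1+z²) = 2×1.68×√(1+1.6²) = 6.340 m
R = A/P = 4.516/6.340 = 0.7123 m
n = (1/Q)·A·R^(2/3)·S^(1/2) = (1/11.9) × 4.516 × 0.7976 × 0.07348 = 0.02224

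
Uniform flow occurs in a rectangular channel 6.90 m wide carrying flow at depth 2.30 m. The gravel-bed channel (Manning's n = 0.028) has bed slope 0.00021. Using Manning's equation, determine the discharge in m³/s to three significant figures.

A = b·y = 6.90 × 2.30 = 15.87 m²
P = b + 2y = 6.90 + 2×2.30 = 11.50 m
R = A/P = 15.87/11.50 = 1.380 m
Q = (1/n)·A·R^(2/3)·S^(1/2) = (1/0.028) × 15.87 × 1.380^(2/3) × 0.00021^(1/2) = 10.18 m³/s

10.2 m³/s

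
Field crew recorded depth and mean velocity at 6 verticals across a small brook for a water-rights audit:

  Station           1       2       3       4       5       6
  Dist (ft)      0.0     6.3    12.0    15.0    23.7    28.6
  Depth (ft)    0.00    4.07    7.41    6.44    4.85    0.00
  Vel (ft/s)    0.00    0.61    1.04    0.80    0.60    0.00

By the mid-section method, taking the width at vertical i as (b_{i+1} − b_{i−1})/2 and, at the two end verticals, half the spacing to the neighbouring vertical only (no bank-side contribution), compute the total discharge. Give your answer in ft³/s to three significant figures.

w_2 = (12.0 − 0.0)/2 = 6 ft; q_2 = 0.61 × 4.07 × 6 = 14.90 ft³/s
w_3 = (15.0 − 6.3)/2 = 4.35 ft; q_3 = 1.04 × 7.41 × 4.35 = 33.52 ft³/s
w_4 = (23.7 − 12.0)/2 = 5.85 ft; q_4 = 0.80 × 6.44 × 5.85 = 30.14 ft³/s
w_5 = (28.6 − 15.0)/2 = 6.8 ft; q_5 = 0.60 × 4.85 × 6.8 = 19.79 ft³/s
Stations 1, 6 contribute zero (depth or velocity is 0).
Q = Σ qᵢ = 98.35 ft³/s

98.3 ft³/s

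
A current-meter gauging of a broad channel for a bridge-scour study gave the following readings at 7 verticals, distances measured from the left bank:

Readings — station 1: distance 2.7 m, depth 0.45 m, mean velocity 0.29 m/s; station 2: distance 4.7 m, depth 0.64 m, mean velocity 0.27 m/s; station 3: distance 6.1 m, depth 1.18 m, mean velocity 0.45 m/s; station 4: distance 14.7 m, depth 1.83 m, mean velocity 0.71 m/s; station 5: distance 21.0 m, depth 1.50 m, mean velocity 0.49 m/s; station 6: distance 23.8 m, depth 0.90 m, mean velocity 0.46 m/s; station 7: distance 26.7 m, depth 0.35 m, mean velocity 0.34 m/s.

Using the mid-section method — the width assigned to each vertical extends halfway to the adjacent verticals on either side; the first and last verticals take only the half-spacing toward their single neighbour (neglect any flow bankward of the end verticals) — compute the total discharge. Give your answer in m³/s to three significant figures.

17.5 m³/s

w_1 = (4.7 − 2.7)/2 = 1 m; q_1 = 0.29 × 0.45 × 1 = 0.1305 m³/s
w_2 = (6.1 − 2.7)/2 = 1.7 m; q_2 = 0.27 × 0.64 × 1.7 = 0.2938 m³/s
w_3 = (14.7 − 4.7)/2 = 5 m; q_3 = 0.45 × 1.18 × 5 = 2.655 m³/s
w_4 = (21.0 − 6.1)/2 = 7.45 m; q_4 = 0.71 × 1.83 × 7.45 = 9.680 m³/s
w_5 = (23.8 − 14.7)/2 = 4.55 m; q_5 = 0.49 × 1.50 × 4.55 = 3.344 m³/s
w_6 = (26.7 − 21.0)/2 = 2.85 m; q_6 = 0.46 × 0.90 × 2.85 = 1.180 m³/s
w_7 = (26.7 − 23.8)/2 = 1.45 m; q_7 = 0.34 × 0.35 × 1.45 = 0.1726 m³/s
Q = Σ qᵢ = 17.46 m³/s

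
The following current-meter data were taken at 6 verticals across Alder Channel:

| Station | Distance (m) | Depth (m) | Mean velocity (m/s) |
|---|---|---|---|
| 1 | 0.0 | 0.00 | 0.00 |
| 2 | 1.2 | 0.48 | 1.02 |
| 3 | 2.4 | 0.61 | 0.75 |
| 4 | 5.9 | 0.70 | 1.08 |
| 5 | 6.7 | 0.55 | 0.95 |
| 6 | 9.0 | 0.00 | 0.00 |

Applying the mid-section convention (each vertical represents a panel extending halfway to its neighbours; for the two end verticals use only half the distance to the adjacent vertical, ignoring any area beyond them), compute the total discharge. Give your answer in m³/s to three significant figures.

4.10 m³/s

w_2 = (2.4 − 0.0)/2 = 1.2 m; q_2 = 1.02 × 0.48 × 1.2 = 0.5875 m³/s
w_3 = (5.9 − 1.2)/2 = 2.35 m; q_3 = 0.75 × 0.61 × 2.35 = 1.075 m³/s
w_4 = (6.7 − 2.4)/2 = 2.15 m; q_4 = 1.08 × 0.70 × 2.15 = 1.625 m³/s
w_5 = (9.0 − 5.9)/2 = 1.55 m; q_5 = 0.95 × 0.55 × 1.55 = 0.8099 m³/s
Stations 1, 6 contribute zero (depth or velocity is 0).
Q = Σ qᵢ = 4.098 m³/s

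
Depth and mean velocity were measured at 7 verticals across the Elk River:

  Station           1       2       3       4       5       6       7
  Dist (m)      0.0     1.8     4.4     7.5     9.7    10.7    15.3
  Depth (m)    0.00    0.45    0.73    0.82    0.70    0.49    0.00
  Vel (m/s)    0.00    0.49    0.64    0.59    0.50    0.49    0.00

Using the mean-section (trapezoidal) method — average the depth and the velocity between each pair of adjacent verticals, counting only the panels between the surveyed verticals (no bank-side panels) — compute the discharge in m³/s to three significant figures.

3.93 m³/s

Panel 1-2: Δb = 1.8 m, d̄ = (0.00+0.45)/2 = 0.225, v̄ = (0.00+0.49)/2 = 0.245 → q = 1.8×0.225×0.245 = 0.09923 m³/s
Panel 2-3: Δb = 2.6 m, d̄ = (0.45+0.73)/2 = 0.59, v̄ = (0.49+0.64)/2 = 0.565 → q = 2.6×0.59×0.565 = 0.8667 m³/s
Panel 3-4: Δb = 3.1 m, d̄ = (0.73+0.82)/2 = 0.775, v̄ = (0.64+0.59)/2 = 0.615 → q = 3.1×0.775×0.615 = 1.478 m³/s
Panel 4-5: Δb = 2.2 m, d̄ = (0.82+0.70)/2 = 0.76, v̄ = (0.59+0.50)/2 = 0.545 → q = 2.2×0.76×0.545 = 0.9112 m³/s
Panel 5-6: Δb = 1 m, d̄ = (0.70+0.49)/2 = 0.595, v̄ = (0.50+0.49)/2 = 0.495 → q = 1×0.595×0.495 = 0.2945 m³/s
Panel 6-7: Δb = 4.6 m, d̄ = (0.49+0.00)/2 = 0.245, v̄ = (0.49+0.00)/2 = 0.245 → q = 4.6×0.245×0.245 = 0.2761 m³/s
Q = Σ q = 3.925 m³/s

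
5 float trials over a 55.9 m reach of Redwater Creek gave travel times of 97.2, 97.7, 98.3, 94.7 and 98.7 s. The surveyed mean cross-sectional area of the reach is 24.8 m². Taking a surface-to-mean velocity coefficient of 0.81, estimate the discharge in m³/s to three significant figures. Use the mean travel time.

11.5 m³/s

t̄ = (97.2 + 97.7 + 98.3 + 94.7 + 98.7) / 5 = 97.32 s
v_surface = L / t̄ = 55.9 / 97.32 = 0.5744 m/s
v_mean = 0.81 × 0.5744 = 0.4653 m/s
Q = A × v_mean = 24.8 × 0.4653 = 11.54 m³/s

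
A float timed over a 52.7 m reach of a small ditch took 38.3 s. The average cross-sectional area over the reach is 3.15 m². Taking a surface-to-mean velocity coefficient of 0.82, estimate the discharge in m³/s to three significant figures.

v_surface = L / t̄ = 52.7 / 38.3 = 1.376 m/s
v_mean = 0.82 × 1.376 = 1.128 m/s
Q = A × v_mean = 3.15 × 1.128 = 3.554 m³/s

3.55 m³/s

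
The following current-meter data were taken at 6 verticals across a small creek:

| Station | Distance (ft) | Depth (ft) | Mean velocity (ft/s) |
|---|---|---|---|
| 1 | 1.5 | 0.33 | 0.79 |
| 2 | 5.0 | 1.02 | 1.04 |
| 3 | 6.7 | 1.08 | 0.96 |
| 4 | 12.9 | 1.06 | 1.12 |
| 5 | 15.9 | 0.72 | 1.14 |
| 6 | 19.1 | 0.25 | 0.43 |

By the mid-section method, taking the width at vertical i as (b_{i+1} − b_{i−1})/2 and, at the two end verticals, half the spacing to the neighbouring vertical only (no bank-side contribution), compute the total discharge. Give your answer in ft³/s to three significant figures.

15.5 ft³/s

w_1 = (5.0 − 1.5)/2 = 1.75 ft; q_1 = 0.79 × 0.33 × 1.75 = 0.4562 ft³/s
w_2 = (6.7 − 1.5)/2 = 2.6 ft; q_2 = 1.04 × 1.02 × 2.6 = 2.758 ft³/s
w_3 = (12.9 − 5.0)/2 = 3.95 ft; q_3 = 0.96 × 1.08 × 3.95 = 4.095 ft³/s
w_4 = (15.9 − 6.7)/2 = 4.6 ft; q_4 = 1.12 × 1.06 × 4.6 = 5.461 ft³/s
w_5 = (19.1 − 12.9)/2 = 3.1 ft; q_5 = 1.14 × 0.72 × 3.1 = 2.544 ft³/s
w_6 = (19.1 − 15.9)/2 = 1.6 ft; q_6 = 0.43 × 0.25 × 1.6 = 0.1720 ft³/s
Q = Σ qᵢ = 15.49 ft³/s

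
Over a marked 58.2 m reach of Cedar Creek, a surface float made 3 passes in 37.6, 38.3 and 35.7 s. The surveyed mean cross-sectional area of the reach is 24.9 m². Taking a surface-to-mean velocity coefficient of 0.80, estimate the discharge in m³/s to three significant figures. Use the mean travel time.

t̄ = (37.6 + 38.3 + 35.7) / 3 = 37.2 s
v_surface = L / t̄ = 58.2 / 37.2 = 1.565 m/s
v_mean = 0.80 × 1.565 = 1.252 m/s
Q = A × v_mean = 24.9 × 1.252 = 31.17 m³/s

31.2 m³/s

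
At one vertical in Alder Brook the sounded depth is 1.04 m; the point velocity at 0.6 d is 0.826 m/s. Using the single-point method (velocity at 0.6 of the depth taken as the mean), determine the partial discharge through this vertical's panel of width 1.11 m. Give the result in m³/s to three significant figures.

0.954 m³/s

v̄ = v₀.₆ = 0.826 m/s
q = v̄ × d × w = 0.8260 × 1.04 × 1.11 = 0.9535 m³/s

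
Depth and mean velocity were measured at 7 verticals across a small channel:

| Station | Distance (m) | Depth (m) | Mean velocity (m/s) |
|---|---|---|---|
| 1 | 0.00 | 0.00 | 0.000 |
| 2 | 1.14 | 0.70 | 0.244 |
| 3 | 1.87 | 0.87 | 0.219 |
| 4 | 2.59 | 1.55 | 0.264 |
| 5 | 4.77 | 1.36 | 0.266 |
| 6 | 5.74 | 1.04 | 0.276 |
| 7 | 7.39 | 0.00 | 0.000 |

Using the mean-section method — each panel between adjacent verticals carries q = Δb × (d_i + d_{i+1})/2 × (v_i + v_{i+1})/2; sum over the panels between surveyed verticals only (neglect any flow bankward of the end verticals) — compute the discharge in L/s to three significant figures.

1670 L/s

Panel 1-2: Δb = 1.14 m, d̄ = (0.00+0.70)/2 = 0.35, v̄ = (0.000+0.244)/2 = 0.122 → q = 1.14×0.35×0.122 = 0.04868 m³/s
Panel 2-3: Δb = 0.73 m, d̄ = (0.70+0.87)/2 = 0.785, v̄ = (0.244+0.219)/2 = 0.2315 → q = 0.73×0.785×0.2315 = 0.1327 m³/s
Panel 3-4: Δb = 0.72 m, d̄ = (0.87+1.55)/2 = 1.21, v̄ = (0.219+0.264)/2 = 0.2415 → q = 0.72×1.21×0.2415 = 0.2104 m³/s
Panel 4-5: Δb = 2.18 m, d̄ = (1.55+1.36)/2 = 1.455, v̄ = (0.264+0.266)/2 = 0.265 → q = 2.18×1.455×0.265 = 0.8406 m³/s
Panel 5-6: Δb = 0.97 m, d̄ = (1.36+1.04)/2 = 1.2, v̄ = (0.266+0.276)/2 = 0.271 → q = 0.97×1.2×0.271 = 0.3154 m³/s
Panel 6-7: Δb = 1.65 m, d̄ = (1.04+0.00)/2 = 0.52, v̄ = (0.276+0.000)/2 = 0.138 → q = 1.65×0.52×0.138 = 0.1184 m³/s
Q = Σ q = 1.666 m³/s
= 1.666 × 1000 = 1666 L/s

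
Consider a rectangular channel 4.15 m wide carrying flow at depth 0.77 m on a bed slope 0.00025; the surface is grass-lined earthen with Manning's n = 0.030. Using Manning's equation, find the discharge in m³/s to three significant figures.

1.15 m³/s

A = b·y = 4.15 × 0.77 = 3.196 m²
P = b + 2y = 4.15 + 2×0.77 = 5.690 m
R = A/P = 3.196/5.690 = 0.5616 m
Q = (1/n)·A·R^(2/3)·S^(1/2) = (1/0.030) × 3.196 × 0.5616^(2/3) × 0.00025^(1/2) = 1.146 m³/s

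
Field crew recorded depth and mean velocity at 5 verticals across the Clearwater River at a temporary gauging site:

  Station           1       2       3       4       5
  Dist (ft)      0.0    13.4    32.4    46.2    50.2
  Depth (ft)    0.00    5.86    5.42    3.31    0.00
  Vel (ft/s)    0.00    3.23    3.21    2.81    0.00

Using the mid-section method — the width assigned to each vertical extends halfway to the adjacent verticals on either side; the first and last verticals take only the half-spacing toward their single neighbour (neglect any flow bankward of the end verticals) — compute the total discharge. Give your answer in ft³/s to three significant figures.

675 ft³/s

w_2 = (32.4 − 0.0)/2 = 16.2 ft; q_2 = 3.23 × 5.86 × 16.2 = 306.6 ft³/s
w_3 = (46.2 − 13.4)/2 = 16.4 ft; q_3 = 3.21 × 5.42 × 16.4 = 285.3 ft³/s
w_4 = (50.2 − 32.4)/2 = 8.9 ft; q_4 = 2.81 × 3.31 × 8.9 = 82.78 ft³/s
Stations 1, 5 contribute zero (depth or velocity is 0).
Q = Σ qᵢ = 674.7 ft³/s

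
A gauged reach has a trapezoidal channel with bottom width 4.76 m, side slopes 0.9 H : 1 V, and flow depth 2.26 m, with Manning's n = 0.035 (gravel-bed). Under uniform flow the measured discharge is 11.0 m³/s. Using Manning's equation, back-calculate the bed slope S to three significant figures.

A = (b + z·y)·y = (4.76 + 0.9×2.26)×2.26 = 15.35 m²
P = b + 2y√(1+z²) = 4.76 + 2×2.26×√(1+0.9²) = 10.84 m
R = A/P = 15.35/10.84 = 1.416 m
S = (Q·n / (1·A·R^(2/3)))² = (11.0×0.035 / (1×15.35×1.261))² = 0.0003953

0.000395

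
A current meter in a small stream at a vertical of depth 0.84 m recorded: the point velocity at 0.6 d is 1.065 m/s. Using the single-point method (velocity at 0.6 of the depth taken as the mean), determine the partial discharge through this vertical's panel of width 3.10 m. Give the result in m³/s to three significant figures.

2.77 m³/s

v̄ = v₀.₆ = 1.065 m/s
q = v̄ × d × w = 1.065 × 0.84 × 3.10 = 2.773 m³/s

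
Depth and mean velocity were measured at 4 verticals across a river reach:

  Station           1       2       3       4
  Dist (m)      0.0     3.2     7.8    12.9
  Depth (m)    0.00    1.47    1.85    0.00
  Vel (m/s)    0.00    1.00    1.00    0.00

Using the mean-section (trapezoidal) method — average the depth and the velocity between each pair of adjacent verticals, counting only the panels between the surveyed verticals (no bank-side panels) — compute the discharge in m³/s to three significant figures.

Panel 1-2: Δb = 3.2 m, d̄ = (0.00+1.47)/2 = 0.735, v̄ = (0.00+1.00)/2 = 0.5 → q = 3.2×0.735×0.5 = 1.176 m³/s
Panel 2-3: Δb = 4.6 m, d̄ = (1.47+1.85)/2 = 1.66, v̄ = (1.00+1.00)/2 = 1 → q = 4.6×1.66×1 = 7.636 m³/s
Panel 3-4: Δb = 5.1 m, d̄ = (1.85+0.00)/2 = 0.925, v̄ = (1.00+0.00)/2 = 0.5 → q = 5.1×0.925×0.5 = 2.359 m³/s
Q = Σ q = 11.17 m³/s

11.2 m³/s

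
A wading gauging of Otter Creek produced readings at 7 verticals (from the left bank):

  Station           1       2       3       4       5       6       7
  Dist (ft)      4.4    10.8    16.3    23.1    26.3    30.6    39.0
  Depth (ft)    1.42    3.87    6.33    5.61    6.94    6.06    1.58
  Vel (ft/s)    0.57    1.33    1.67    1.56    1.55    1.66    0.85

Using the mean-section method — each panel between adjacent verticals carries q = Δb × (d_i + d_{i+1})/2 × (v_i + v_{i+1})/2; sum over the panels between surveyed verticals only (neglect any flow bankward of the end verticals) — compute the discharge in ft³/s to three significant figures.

Panel 1-2: Δb = 6.4 ft, d̄ = (1.42+3.87)/2 = 2.645, v̄ = (0.57+1.33)/2 = 0.95 → q = 6.4×2.645×0.95 = 16.08 ft³/s
Panel 2-3: Δb = 5.5 ft, d̄ = (3.87+6.33)/2 = 5.1, v̄ = (1.33+1.67)/2 = 1.5 → q = 5.5×5.1×1.5 = 42.08 ft³/s
Panel 3-4: Δb = 6.8 ft, d̄ = (6.33+5.61)/2 = 5.97, v̄ = (1.67+1.56)/2 = 1.615 → q = 6.8×5.97×1.615 = 65.56 ft³/s
Panel 4-5: Δb = 3.2 ft, d̄ = (5.61+6.94)/2 = 6.275, v̄ = (1.56+1.55)/2 = 1.555 → q = 3.2×6.275×1.555 = 31.22 ft³/s
Panel 5-6: Δb = 4.3 ft, d̄ = (6.94+6.06)/2 = 6.5, v̄ = (1.55+1.66)/2 = 1.605 → q = 4.3×6.5×1.605 = 44.86 ft³/s
Panel 6-7: Δb = 8.4 ft, d̄ = (6.06+1.58)/2 = 3.82, v̄ = (1.66+0.85)/2 = 1.255 → q = 8.4×3.82×1.255 = 40.27 ft³/s
Q = Σ q = 240.1 ft³/s

240 ft³/s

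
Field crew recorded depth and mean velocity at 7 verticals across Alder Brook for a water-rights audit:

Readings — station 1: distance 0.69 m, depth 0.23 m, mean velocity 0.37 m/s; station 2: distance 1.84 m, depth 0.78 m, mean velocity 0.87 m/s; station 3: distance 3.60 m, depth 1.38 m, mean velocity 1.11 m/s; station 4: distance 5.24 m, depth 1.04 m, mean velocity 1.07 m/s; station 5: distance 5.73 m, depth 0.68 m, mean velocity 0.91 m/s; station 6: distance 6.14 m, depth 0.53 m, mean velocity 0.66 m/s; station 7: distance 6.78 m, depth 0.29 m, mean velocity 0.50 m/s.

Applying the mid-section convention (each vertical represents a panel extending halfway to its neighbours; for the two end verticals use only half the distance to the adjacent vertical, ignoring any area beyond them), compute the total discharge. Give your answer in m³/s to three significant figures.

w_1 = (1.84 − 0.69)/2 = 0.575 m; q_1 = 0.37 × 0.23 × 0.575 = 0.04893 m³/s
w_2 = (3.60 − 0.69)/2 = 1.455 m; q_2 = 0.87 × 0.78 × 1.455 = 0.9874 m³/s
w_3 = (5.24 − 1.84)/2 = 1.7 m; q_3 = 1.11 × 1.38 × 1.7 = 2.604 m³/s
w_4 = (5.73 − 3.60)/2 = 1.065 m; q_4 = 1.07 × 1.04 × 1.065 = 1.185 m³/s
w_5 = (6.14 − 5.24)/2 = 0.45 m; q_5 = 0.91 × 0.68 × 0.45 = 0.2785 m³/s
w_6 = (6.78 − 5.73)/2 = 0.525 m; q_6 = 0.66 × 0.53 × 0.525 = 0.1836 m³/s
w_7 = (6.78 − 6.14)/2 = 0.32 m; q_7 = 0.50 × 0.29 × 0.32 = 0.04640 m³/s
Q = Σ qᵢ = 5.334 m³/s

5.33 m³/s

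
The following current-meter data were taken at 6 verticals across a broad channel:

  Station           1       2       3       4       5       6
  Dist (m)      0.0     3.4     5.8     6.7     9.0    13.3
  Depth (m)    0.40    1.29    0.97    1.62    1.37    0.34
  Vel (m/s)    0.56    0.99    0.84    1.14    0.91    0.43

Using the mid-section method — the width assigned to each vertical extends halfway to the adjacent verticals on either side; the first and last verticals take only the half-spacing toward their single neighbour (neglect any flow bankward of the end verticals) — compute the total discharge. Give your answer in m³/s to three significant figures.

w_1 = (3.4 − 0.0)/2 = 1.7 m; q_1 = 0.56 × 0.40 × 1.7 = 0.3808 m³/s
w_2 = (5.8 − 0.0)/2 = 2.9 m; q_2 = 0.99 × 1.29 × 2.9 = 3.704 m³/s
w_3 = (6.7 − 3.4)/2 = 1.65 m; q_3 = 0.84 × 0.97 × 1.65 = 1.344 m³/s
w_4 = (9.0 − 5.8)/2 = 1.6 m; q_4 = 1.14 × 1.62 × 1.6 = 2.955 m³/s
w_5 = (13.3 − 6.7)/2 = 3.3 m; q_5 = 0.91 × 1.37 × 3.3 = 4.114 m³/s
w_6 = (13.3 − 9.0)/2 = 2.15 m; q_6 = 0.43 × 0.34 × 2.15 = 0.3143 m³/s
Q = Σ qᵢ = 12.81 m³/s

12.8 m³/s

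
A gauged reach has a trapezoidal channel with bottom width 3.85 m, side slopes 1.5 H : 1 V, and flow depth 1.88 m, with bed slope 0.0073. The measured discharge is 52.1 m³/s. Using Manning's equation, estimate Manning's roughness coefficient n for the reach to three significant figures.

A = (b + z·y)·y = (3.85 + 1.5×1.88)×1.88 = 12.54 m²
P = b + 2y√(1+z²) = 3.85 + 2×1.88×√(1+1.5²) = 10.63 m
R = A/P = 12.54/10.63 = 1.180 m
n = (1/Q)·A·R^(2/3)·S^(1/2) = (1/52.1) × 12.54 × 1.117 × 0.08544 = 0.02296

0.0230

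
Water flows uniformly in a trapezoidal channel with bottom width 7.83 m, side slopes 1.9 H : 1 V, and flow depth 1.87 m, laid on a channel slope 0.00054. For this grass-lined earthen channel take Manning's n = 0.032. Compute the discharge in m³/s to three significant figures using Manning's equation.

A = (b + z·y)·y = (7.83 + 1.9×1.87)×1.87 = 21.29 m²
P = b + 2y√(1+z²) = 7.83 + 2×1.87×√(1+1.9²) = 15.86 m
R = A/P = 21.29/15.86 = 1.342 m
Q = (1/n)·A·R^(2/3)·S^(1/2) = (1/0.032) × 21.29 × 1.342^(2/3) × 0.00054^(1/2) = 18.81 m³/s

18.8 m³/s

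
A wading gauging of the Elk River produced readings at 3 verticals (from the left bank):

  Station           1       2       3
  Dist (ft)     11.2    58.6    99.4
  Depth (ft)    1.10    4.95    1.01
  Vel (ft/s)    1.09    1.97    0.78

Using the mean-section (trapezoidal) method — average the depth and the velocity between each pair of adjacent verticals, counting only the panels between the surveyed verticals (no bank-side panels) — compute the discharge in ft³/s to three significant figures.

Panel 1-2: Δb = 47.4 ft, d̄ = (1.10+4.95)/2 = 3.025, v̄ = (1.09+1.97)/2 = 1.53 → q = 47.4×3.025×1.53 = 219.4 ft³/s
Panel 2-3: Δb = 40.8 ft, d̄ = (4.95+1.01)/2 = 2.98, v̄ = (1.97+0.78)/2 = 1.375 → q = 40.8×2.98×1.375 = 167.2 ft³/s
Q = Σ q = 386.6 ft³/s

387 ft³/s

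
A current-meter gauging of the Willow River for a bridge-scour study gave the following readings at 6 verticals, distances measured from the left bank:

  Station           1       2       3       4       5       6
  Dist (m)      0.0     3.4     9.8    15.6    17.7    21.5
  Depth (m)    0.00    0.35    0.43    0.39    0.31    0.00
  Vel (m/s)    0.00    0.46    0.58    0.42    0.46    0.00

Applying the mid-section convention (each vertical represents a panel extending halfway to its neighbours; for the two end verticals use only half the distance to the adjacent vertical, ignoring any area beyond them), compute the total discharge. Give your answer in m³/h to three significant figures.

12200 m³/h

w_2 = (9.8 − 0.0)/2 = 4.9 m; q_2 = 0.46 × 0.35 × 4.9 = 0.7889 m³/s
w_3 = (15.6 − 3.4)/2 = 6.1 m; q_3 = 0.58 × 0.43 × 6.1 = 1.521 m³/s
w_4 = (17.7 − 9.8)/2 = 3.95 m; q_4 = 0.42 × 0.39 × 3.95 = 0.6470 m³/s
w_5 = (21.5 − 15.6)/2 = 2.95 m; q_5 = 0.46 × 0.31 × 2.95 = 0.4207 m³/s
Stations 1, 6 contribute zero (depth or velocity is 0).
Q = Σ qᵢ = 3.378 m³/s
= 3.378 × 3600 = 12160 m³/h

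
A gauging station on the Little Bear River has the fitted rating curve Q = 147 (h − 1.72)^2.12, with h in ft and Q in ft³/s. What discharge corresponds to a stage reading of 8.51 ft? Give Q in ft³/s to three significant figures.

8530 ft³/s

Q = 147 × (8.51 − 1.72)^2.12 = 147 × 6.79^2.12 = 8529 ft³/s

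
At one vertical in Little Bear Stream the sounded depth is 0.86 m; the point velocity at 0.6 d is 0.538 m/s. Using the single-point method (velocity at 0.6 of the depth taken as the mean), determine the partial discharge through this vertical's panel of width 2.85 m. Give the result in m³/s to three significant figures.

v̄ = v₀.₆ = 0.538 m/s
q = v̄ × d × w = 0.5380 × 0.86 × 2.85 = 1.319 m³/s

1.32 m³/s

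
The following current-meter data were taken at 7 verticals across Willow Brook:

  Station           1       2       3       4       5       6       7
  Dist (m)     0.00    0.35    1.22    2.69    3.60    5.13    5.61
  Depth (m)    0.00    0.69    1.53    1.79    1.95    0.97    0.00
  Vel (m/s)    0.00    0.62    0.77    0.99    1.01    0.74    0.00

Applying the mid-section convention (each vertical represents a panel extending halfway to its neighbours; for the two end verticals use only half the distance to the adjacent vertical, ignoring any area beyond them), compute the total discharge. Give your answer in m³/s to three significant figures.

6.87 m³/s

w_2 = (1.22 − 0.00)/2 = 0.61 m; q_2 = 0.62 × 0.69 × 0.61 = 0.2610 m³/s
w_3 = (2.69 − 0.35)/2 = 1.17 m; q_3 = 0.77 × 1.53 × 1.17 = 1.378 m³/s
w_4 = (3.60 − 1.22)/2 = 1.19 m; q_4 = 0.99 × 1.79 × 1.19 = 2.109 m³/s
w_5 = (5.13 − 2.69)/2 = 1.22 m; q_5 = 1.01 × 1.95 × 1.22 = 2.403 m³/s
w_6 = (5.61 − 3.60)/2 = 1.005 m; q_6 = 0.74 × 0.97 × 1.005 = 0.7214 m³/s
Stations 1, 7 contribute zero (depth or velocity is 0).
Q = Σ qᵢ = 6.872 m³/s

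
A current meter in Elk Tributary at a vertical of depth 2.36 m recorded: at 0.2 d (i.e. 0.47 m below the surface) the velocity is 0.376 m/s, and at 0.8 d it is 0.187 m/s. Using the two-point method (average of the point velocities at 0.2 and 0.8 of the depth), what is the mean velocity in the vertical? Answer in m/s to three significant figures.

0.282 m/s

v̄ = (0.376 + 0.187) / 2 = 0.2815 m/s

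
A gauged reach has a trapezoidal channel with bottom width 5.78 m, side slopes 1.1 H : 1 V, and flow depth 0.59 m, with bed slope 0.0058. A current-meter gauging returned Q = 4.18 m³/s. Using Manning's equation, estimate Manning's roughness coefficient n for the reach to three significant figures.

0.0437

A = (b + z·y)·y = (5.78 + 1.1×0.59)×0.59 = 3.793 m²
P = b + 2y√(1+z²) = 5.78 + 2×0.59×√(1+1.1²) = 7.534 m
R = A/P = 3.793/7.534 = 0.5035 m
n = (1/Q)·A·R^(2/3)·S^(1/2) = (1/4.18) × 3.793 × 0.6329 × 0.07616 = 0.04374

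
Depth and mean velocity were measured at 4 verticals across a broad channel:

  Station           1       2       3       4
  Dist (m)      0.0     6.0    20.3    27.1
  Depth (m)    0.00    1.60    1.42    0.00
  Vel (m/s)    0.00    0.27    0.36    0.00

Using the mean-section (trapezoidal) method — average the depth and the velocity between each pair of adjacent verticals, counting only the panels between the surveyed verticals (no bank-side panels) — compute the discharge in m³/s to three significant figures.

8.32 m³/s

Panel 1-2: Δb = 6 m, d̄ = (0.00+1.60)/2 = 0.8, v̄ = (0.00+0.27)/2 = 0.135 → q = 6×0.8×0.135 = 0.6480 m³/s
Panel 2-3: Δb = 14.3 m, d̄ = (1.60+1.42)/2 = 1.51, v̄ = (0.27+0.36)/2 = 0.315 → q = 14.3×1.51×0.315 = 6.802 m³/s
Panel 3-4: Δb = 6.8 m, d̄ = (1.42+0.00)/2 = 0.71, v̄ = (0.36+0.00)/2 = 0.18 → q = 6.8×0.71×0.18 = 0.8690 m³/s
Q = Σ q = 8.319 m³/s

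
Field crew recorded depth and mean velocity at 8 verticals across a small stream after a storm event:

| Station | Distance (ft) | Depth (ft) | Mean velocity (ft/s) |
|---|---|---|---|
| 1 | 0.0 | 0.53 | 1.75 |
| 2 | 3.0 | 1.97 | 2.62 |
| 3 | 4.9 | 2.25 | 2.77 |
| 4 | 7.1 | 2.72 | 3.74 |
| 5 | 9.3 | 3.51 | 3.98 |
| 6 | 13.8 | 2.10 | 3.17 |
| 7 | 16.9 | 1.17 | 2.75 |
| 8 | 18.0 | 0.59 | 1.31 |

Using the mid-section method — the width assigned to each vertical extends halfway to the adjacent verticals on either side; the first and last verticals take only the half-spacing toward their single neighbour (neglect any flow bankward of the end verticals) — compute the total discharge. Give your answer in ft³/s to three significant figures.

128 ft³/s

w_1 = (3.0 − 0.0)/2 = 1.5 ft; q_1 = 1.75 × 0.53 × 1.5 = 1.391 ft³/s
w_2 = (4.9 − 0.0)/2 = 2.45 ft; q_2 = 2.62 × 1.97 × 2.45 = 12.65 ft³/s
w_3 = (7.1 − 3.0)/2 = 2.05 ft; q_3 = 2.77 × 2.25 × 2.05 = 12.78 ft³/s
w_4 = (9.3 − 4.9)/2 = 2.2 ft; q_4 = 3.74 × 2.72 × 2.2 = 22.38 ft³/s
w_5 = (13.8 − 7.1)/2 = 3.35 ft; q_5 = 3.98 × 3.51 × 3.35 = 46.80 ft³/s
w_6 = (16.9 − 9.3)/2 = 3.8 ft; q_6 = 3.17 × 2.10 × 3.8 = 25.30 ft³/s
w_7 = (18.0 − 13.8)/2 = 2.1 ft; q_7 = 2.75 × 1.17 × 2.1 = 6.757 ft³/s
w_8 = (18.0 − 16.9)/2 = 0.55 ft; q_8 = 1.31 × 0.59 × 0.55 = 0.4251 ft³/s
Q = Σ qᵢ = 128.5 ft³/s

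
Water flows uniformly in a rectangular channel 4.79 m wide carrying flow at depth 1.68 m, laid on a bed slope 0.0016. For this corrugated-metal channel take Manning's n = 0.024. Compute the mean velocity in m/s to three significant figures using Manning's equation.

1.65 m/s

A = b·y = 4.79 × 1.68 = 8.047 m²
P = b + 2y = 4.79 + 2×1.68 = 8.150 m
R = A/P = 8.047/8.150 = 0.9874 m
Q = (1/n)·A·R^(2/3)·S^(1/2) = (1/0.024) × 8.047 × 0.9874^(2/3) × 0.0016^(1/2) = 13.30 m³/s
V = Q/A = 13.30/8.047 = 1.653 m/s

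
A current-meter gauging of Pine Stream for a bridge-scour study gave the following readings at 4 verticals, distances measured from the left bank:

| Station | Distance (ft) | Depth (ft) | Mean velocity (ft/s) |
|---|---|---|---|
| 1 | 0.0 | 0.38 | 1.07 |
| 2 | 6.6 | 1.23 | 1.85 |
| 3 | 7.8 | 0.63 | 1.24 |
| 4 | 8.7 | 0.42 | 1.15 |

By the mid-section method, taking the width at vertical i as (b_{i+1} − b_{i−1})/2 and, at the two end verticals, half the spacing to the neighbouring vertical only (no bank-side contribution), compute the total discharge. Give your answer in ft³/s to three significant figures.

w_1 = (6.6 − 0.0)/2 = 3.3 ft; q_1 = 1.07 × 0.38 × 3.3 = 1.342 ft³/s
w_2 = (7.8 − 0.0)/2 = 3.9 ft; q_2 = 1.85 × 1.23 × 3.9 = 8.874 ft³/s
w_3 = (8.7 − 6.6)/2 = 1.05 ft; q_3 = 1.24 × 0.63 × 1.05 = 0.8203 ft³/s
w_4 = (8.7 − 7.8)/2 = 0.45 ft; q_4 = 1.15 × 0.42 × 0.45 = 0.2174 ft³/s
Q = Σ qᵢ = 11.25 ft³/s

11.3 ft³/s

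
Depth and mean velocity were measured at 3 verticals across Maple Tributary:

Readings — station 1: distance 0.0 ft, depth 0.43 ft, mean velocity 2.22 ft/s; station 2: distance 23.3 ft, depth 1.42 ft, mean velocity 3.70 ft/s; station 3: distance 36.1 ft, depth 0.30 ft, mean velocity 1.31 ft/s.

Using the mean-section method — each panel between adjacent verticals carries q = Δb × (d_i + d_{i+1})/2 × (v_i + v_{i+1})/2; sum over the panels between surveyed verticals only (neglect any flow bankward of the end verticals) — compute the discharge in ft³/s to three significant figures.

91.4 ft³/s

Panel 1-2: Δb = 23.3 ft, d̄ = (0.43+1.42)/2 = 0.925, v̄ = (2.22+3.70)/2 = 2.96 → q = 23.3×0.925×2.96 = 63.80 ft³/s
Panel 2-3: Δb = 12.8 ft, d̄ = (1.42+0.30)/2 = 0.86, v̄ = (3.70+1.31)/2 = 2.505 → q = 12.8×0.86×2.505 = 27.58 ft³/s
Q = Σ q = 91.37 ft³/s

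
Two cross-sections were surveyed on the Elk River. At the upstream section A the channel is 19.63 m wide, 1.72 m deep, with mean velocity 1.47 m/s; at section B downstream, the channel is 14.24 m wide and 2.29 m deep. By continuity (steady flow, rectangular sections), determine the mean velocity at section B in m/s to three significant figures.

1.52 m/s

Q = A₁V₁ = (19.63×1.72) × 1.47 = 49.63 m³/s
A₂ = 14.24 × 2.29 = 32.61 m²
V₂ = Q/A₂ = 49.63/32.61 = 1.522 m/s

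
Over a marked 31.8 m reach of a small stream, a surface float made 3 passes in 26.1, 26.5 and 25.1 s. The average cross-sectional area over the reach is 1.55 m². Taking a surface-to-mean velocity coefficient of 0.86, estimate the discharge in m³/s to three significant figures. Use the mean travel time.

t̄ = (26.1 + 26.5 + 25.1) / 3 = 25.9 s
v_surface = L / t̄ = 31.8 / 25.9 = 1.228 m/s
v_mean = 0.86 × 1.228 = 1.056 m/s
Q = A × v_mean = 1.55 × 1.056 = 1.637 m³/s

1.64 m³/s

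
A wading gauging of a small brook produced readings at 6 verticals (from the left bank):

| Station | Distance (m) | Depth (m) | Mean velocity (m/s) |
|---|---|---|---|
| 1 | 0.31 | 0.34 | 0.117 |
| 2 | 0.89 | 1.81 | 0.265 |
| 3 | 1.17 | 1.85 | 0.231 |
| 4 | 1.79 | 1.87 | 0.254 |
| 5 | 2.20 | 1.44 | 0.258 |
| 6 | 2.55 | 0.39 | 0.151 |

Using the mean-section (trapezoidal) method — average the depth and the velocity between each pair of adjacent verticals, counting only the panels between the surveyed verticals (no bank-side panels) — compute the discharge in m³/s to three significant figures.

Panel 1-2: Δb = 0.58 m, d̄ = (0.34+1.81)/2 = 1.075, v̄ = (0.117+0.265)/2 = 0.191 → q = 0.58×1.075×0.191 = 0.1191 m³/s
Panel 2-3: Δb = 0.28 m, d̄ = (1.81+1.85)/2 = 1.83, v̄ = (0.265+0.231)/2 = 0.248 → q = 0.28×1.83×0.248 = 0.1271 m³/s
Panel 3-4: Δb = 0.62 m, d̄ = (1.85+1.87)/2 = 1.86, v̄ = (0.231+0.254)/2 = 0.2425 → q = 0.62×1.86×0.2425 = 0.2797 m³/s
Panel 4-5: Δb = 0.41 m, d̄ = (1.87+1.44)/2 = 1.655, v̄ = (0.254+0.258)/2 = 0.256 → q = 0.41×1.655×0.256 = 0.1737 m³/s
Panel 5-6: Δb = 0.35 m, d̄ = (1.44+0.39)/2 = 0.915, v̄ = (0.258+0.151)/2 = 0.2045 → q = 0.35×0.915×0.2045 = 0.06549 m³/s
Q = Σ q = 0.7650 m³/s

0.765 m³/s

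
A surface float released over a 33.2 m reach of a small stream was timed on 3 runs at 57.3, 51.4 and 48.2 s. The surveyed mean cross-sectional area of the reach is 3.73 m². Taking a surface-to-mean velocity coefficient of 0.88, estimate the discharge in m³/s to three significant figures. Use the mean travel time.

t̄ = (57.3 + 51.4 + 48.2) / 3 = 52.3 s
v_surface = L / t̄ = 33.2 / 52.3 = 0.6348 m/s
v_mean = 0.88 × 0.6348 = 0.5586 m/s
Q = A × v_mean = 3.73 × 0.5586 = 2.084 m³/s

2.08 m³/s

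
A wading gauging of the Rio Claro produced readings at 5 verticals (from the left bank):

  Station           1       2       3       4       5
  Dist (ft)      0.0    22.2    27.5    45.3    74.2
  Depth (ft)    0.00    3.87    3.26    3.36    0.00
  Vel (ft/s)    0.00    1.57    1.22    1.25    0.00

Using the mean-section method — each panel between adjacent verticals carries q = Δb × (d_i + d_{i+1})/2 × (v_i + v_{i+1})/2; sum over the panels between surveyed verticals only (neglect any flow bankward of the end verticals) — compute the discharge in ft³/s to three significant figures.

Panel 1-2: Δb = 22.2 ft, d̄ = (0.00+3.87)/2 = 1.935, v̄ = (0.00+1.57)/2 = 0.785 → q = 22.2×1.935×0.785 = 33.72 ft³/s
Panel 2-3: Δb = 5.3 ft, d̄ = (3.87+3.26)/2 = 3.565, v̄ = (1.57+1.22)/2 = 1.395 → q = 5.3×3.565×1.395 = 26.36 ft³/s
Panel 3-4: Δb = 17.8 ft, d̄ = (3.26+3.36)/2 = 3.31, v̄ = (1.22+1.25)/2 = 1.235 → q = 17.8×3.31×1.235 = 72.76 ft³/s
Panel 4-5: Δb = 28.9 ft, d̄ = (3.36+0.00)/2 = 1.68, v̄ = (1.25+0.00)/2 = 0.625 → q = 28.9×1.68×0.625 = 30.35 ft³/s
Q = Σ q = 163.2 ft³/s

163 ft³/s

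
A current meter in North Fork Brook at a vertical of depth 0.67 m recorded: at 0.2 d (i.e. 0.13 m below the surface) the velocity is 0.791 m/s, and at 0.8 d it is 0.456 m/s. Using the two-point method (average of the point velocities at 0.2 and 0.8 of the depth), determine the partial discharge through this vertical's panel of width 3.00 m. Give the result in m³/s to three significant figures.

v̄ = (0.791 + 0.456) / 2 = 0.6235 m/s
q = v̄ × d × w = 0.6235 × 0.67 × 3.00 = 1.253 m³/s

1.25 m³/s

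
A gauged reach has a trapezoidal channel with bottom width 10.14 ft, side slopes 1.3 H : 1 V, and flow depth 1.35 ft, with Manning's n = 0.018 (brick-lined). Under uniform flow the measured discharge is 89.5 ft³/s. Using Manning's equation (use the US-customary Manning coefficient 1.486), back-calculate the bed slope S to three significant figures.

0.00400

A = (b + z·y)·y = (10.14 + 1.3×1.35)×1.35 = 16.06 ft²
P = b + 2y√(1+z²) = 10.14 + 2×1.35×√(1+1.3²) = 14.57 ft
R = A/P = 16.06/14.57 = 1.102 ft
S = (Q·n / (1.486·A·R^(2/3)))² = (89.5×0.018 / (1.486×16.06×1.067))² = 0.004003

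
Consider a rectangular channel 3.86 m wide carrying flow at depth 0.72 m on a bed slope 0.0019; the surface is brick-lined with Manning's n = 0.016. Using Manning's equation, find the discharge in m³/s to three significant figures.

A = b·y = 3.86 × 0.72 = 2.779 m²
P = b + 2y = 3.86 + 2×0.72 = 5.300 m
R = A/P = 2.779/5.300 = 0.5244 m
Q = (1/n)·A·R^(2/3)·S^(1/2) = (1/0.016) × 2.779 × 0.5244^(2/3) × 0.0019^(1/2) = 4.923 m³/s

4.92 m³/s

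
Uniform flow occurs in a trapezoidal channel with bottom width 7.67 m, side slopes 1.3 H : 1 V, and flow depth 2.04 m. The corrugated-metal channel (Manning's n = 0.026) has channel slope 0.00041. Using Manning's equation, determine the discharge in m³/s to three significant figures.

21.2 m³/s

A = (b + z·y)·y = (7.67 + 1.3×2.04)×2.04 = 21.06 m²
P = b + 2y√(1+z²) = 7.67 + 2×2.04×√(1+1.3²) = 14.36 m
R = A/P = 21.06/14.36 = 1.466 m
Q = (1/n)·A·R^(2/3)·S^(1/2) = (1/0.026) × 21.06 × 1.466^(2/3) × 0.00041^(1/2) = 21.16 m³/s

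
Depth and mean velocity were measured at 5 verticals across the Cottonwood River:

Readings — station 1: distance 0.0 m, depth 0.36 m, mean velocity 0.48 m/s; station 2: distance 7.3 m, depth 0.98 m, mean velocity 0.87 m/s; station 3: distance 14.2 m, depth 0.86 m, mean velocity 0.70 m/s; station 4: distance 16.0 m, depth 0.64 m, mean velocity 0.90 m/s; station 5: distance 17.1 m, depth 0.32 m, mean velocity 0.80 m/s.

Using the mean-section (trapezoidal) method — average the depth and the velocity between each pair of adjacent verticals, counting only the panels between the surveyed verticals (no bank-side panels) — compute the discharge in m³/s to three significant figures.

9.81 m³/s

Panel 1-2: Δb = 7.3 m, d̄ = (0.36+0.98)/2 = 0.67, v̄ = (0.48+0.87)/2 = 0.675 → q = 7.3×0.67×0.675 = 3.301 m³/s
Panel 2-3: Δb = 6.9 m, d̄ = (0.98+0.86)/2 = 0.92, v̄ = (0.87+0.70)/2 = 0.785 → q = 6.9×0.92×0.785 = 4.983 m³/s
Panel 3-4: Δb = 1.8 m, d̄ = (0.86+0.64)/2 = 0.75, v̄ = (0.70+0.90)/2 = 0.8 → q = 1.8×0.75×0.8 = 1.080 m³/s
Panel 4-5: Δb = 1.1 m, d̄ = (0.64+0.32)/2 = 0.48, v̄ = (0.90+0.80)/2 = 0.85 → q = 1.1×0.48×0.85 = 0.4488 m³/s
Q = Σ q = 9.813 m³/s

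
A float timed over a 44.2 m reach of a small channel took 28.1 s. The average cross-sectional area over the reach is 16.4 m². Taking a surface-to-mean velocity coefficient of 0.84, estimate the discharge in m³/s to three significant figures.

21.7 m³/s

v_surface = L / t̄ = 44.2 / 28.1 = 1.573 m/s
v_mean = 0.84 × 1.573 = 1.321 m/s
Q = A × v_mean = 16.4 × 1.321 = 21.67 m³/s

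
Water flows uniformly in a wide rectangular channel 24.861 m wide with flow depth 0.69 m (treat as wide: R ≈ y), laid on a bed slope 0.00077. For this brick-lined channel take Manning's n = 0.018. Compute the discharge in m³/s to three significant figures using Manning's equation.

A = b·y = 24.861 × 0.69 = 17.15 m²
Wide channel: R ≈ y = 0.69 m
Q = (1/n)·A·R^(2/3)·S^(1/2) = (1/0.018) × 17.15 × 0.6900^(2/3) × 0.00077^(1/2) = 20.65 m³/s

20.6 m³/s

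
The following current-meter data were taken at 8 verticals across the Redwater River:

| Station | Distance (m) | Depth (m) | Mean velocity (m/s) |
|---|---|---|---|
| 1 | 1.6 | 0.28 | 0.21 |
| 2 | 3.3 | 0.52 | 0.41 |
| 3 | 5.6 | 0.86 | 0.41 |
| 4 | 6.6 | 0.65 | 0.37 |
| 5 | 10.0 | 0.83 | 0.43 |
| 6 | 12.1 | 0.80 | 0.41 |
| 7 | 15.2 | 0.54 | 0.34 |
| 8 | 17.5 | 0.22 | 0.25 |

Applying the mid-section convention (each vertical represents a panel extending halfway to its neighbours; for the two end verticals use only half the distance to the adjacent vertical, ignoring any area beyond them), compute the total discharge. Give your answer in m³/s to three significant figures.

w_1 = (3.3 − 1.6)/2 = 0.85 m; q_1 = 0.21 × 0.28 × 0.85 = 0.04998 m³/s
w_2 = (5.6 − 1.6)/2 = 2 m; q_2 = 0.41 × 0.52 × 2 = 0.4264 m³/s
w_3 = (6.6 − 3.3)/2 = 1.65 m; q_3 = 0.41 × 0.86 × 1.65 = 0.5818 m³/s
w_4 = (10.0 − 5.6)/2 = 2.2 m; q_4 = 0.37 × 0.65 × 2.2 = 0.5291 m³/s
w_5 = (12.1 − 6.6)/2 = 2.75 m; q_5 = 0.43 × 0.83 × 2.75 = 0.9815 m³/s
w_6 = (15.2 − 10.0)/2 = 2.6 m; q_6 = 0.41 × 0.80 × 2.6 = 0.8528 m³/s
w_7 = (17.5 − 12.1)/2 = 2.7 m; q_7 = 0.34 × 0.54 × 2.7 = 0.4957 m³/s
w_8 = (17.5 − 15.2)/2 = 1.15 m; q_8 = 0.25 × 0.22 × 1.15 = 0.06325 m³/s
Q = Σ qᵢ = 3.981 m³/s

3.98 m³/s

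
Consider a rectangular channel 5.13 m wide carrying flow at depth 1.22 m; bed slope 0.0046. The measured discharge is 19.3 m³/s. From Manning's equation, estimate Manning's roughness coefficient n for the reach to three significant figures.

0.0194

A = b·y = 5.13 × 1.22 = 6.259 m²
P = b + 2y = 5.13 + 2×1.22 = 7.570 m
R = A/P = 6.259/7.570 = 0.8268 m
n = (1/Q)·A·R^(2/3)·S^(1/2) = (1/19.3) × 6.259 × 0.8809 × 0.06782 = 0.01937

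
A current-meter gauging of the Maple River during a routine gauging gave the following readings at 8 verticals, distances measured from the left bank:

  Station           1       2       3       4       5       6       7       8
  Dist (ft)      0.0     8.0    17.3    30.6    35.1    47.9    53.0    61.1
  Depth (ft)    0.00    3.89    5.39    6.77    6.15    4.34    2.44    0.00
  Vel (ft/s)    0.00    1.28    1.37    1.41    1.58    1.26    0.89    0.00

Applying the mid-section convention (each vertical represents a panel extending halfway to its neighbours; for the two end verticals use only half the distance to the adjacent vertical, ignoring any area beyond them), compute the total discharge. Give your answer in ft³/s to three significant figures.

359 ft³/s

w_2 = (17.3 − 0.0)/2 = 8.65 ft; q_2 = 1.28 × 3.89 × 8.65 = 43.07 ft³/s
w_3 = (30.6 − 8.0)/2 = 11.3 ft; q_3 = 1.37 × 5.39 × 11.3 = 83.44 ft³/s
w_4 = (35.1 − 17.3)/2 = 8.9 ft; q_4 = 1.41 × 6.77 × 8.9 = 84.96 ft³/s
w_5 = (47.9 − 30.6)/2 = 8.65 ft; q_5 = 1.58 × 6.15 × 8.65 = 84.05 ft³/s
w_6 = (53.0 − 35.1)/2 = 8.95 ft; q_6 = 1.26 × 4.34 × 8.95 = 48.94 ft³/s
w_7 = (61.1 − 47.9)/2 = 6.6 ft; q_7 = 0.89 × 2.44 × 6.6 = 14.33 ft³/s
Stations 1, 8 contribute zero (depth or velocity is 0).
Q = Σ qᵢ = 358.8 ft³/s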